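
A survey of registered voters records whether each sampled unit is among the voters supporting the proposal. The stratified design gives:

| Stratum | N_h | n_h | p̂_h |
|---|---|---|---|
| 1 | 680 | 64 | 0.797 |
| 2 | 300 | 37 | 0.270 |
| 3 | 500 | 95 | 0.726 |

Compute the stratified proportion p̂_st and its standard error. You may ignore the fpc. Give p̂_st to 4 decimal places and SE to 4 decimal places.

N = 1480; stratum weights W_h = N_h/N.
p̂_st = Σ W_h p̂_h = (680·0.797 + 300·0.270 + 500·0.726)/1480 = 0.66619
V̂(p̂_st) = Σ W_h² p̂_h(1−p̂_h)/(n_h−1):
  stratum 1: (680/1480)²·0.797·0.203/63 = 0.000542136
  stratum 2: (300/1480)²·0.270·0.730/36 = 0.000224959
  stratum 3: (500/1480)²·0.726·0.274/94 = 0.000241533
V̂(p̂_st) = 0.00100863; SE = √V̂ = 0.0317589

p̂_st ≈ 0.6662, SE ≈ 0.0318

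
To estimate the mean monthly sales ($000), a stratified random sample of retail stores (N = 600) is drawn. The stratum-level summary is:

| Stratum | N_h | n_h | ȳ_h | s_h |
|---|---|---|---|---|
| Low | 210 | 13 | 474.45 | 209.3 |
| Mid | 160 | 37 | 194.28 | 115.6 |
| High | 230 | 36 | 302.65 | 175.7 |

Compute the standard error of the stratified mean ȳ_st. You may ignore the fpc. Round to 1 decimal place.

V̂(ȳ_st) = Σ W_h² s_h²/n_h, with W_h = N_h/N and N = 600:
  stratum Low: (210/600)²·209.3²/13 = 412.792
  stratum Mid: (160/600)²·115.6²/37 = 25.6833
  stratum High: (230/600)²·175.7²/36 = 126.007
V̂(ȳ_st) = 564.482
SE(ȳ_st) = √564.482 = 23.7588

SE(ȳ_st) ≈ 23.8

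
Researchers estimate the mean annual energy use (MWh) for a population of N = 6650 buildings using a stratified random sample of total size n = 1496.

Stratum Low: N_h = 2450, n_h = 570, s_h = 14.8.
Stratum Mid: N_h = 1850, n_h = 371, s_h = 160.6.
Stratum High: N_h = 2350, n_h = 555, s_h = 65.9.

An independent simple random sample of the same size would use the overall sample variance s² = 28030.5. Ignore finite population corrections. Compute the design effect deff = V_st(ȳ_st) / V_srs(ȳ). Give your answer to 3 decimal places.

V̂(ȳ_st) = Σ W_h² s_h²/n_h, with W_h = N_h/N and N = 6650:
  stratum Low: (2450/6650)²·14.8²/570 = 0.05216
  stratum Mid: (1850/6650)²·160.6²/371 = 5.38043
  stratum High: (2350/6650)²·65.9²/555 = 0.97717
V_st = 6.40976
V_srs = s²/n = 28030.5/1496 = 18.737
deff = V_st / V_srs = 6.40976/18.737 = 0.3421

deff ≈ 0.342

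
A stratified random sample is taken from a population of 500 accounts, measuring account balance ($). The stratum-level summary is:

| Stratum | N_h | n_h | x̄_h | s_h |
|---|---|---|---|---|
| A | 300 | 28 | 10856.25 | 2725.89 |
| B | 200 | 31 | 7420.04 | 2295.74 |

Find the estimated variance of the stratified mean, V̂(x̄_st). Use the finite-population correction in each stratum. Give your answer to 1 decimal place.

V̂(x̄_st) = Σ W_h² (1 − n_h/N_h) s_h²/n_h, with W_h = N_h/N and N = 500:
  stratum A: (300/500)²·(1 − 28/300)·2725.89²/28 = 86618.1
  stratum B: (200/500)²·(1 − 31/200)·2295.74²/31 = 22985.8
V̂(x̄_st) = 109604

V̂(x̄_st) ≈ 109604.0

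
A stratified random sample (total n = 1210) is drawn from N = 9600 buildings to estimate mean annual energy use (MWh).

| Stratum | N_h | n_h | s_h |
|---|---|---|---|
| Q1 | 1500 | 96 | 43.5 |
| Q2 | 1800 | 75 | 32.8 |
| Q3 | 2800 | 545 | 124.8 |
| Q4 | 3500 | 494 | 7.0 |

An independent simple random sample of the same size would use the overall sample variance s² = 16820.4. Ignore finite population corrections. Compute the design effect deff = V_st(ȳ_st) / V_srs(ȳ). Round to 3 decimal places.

deff ≈ 0.247

V̂(ȳ_st) = Σ W_h² s_h²/n_h, with W_h = N_h/N and N = 9600:
  stratum Q1: (1500/9600)²·43.5²/96 = 0.481224
  stratum Q2: (1800/9600)²·32.8²/75 = 0.5043
  stratum Q3: (2800/9600)²·124.8²/545 = 2.43112
  stratum Q4: (3500/9600)²·7.0²/494 = 0.0131845
V_st = 3.42983
V_srs = s²/n = 16820.4/1210 = 13.9012
deff = V_st / V_srs = 3.42983/13.9012 = 0.2467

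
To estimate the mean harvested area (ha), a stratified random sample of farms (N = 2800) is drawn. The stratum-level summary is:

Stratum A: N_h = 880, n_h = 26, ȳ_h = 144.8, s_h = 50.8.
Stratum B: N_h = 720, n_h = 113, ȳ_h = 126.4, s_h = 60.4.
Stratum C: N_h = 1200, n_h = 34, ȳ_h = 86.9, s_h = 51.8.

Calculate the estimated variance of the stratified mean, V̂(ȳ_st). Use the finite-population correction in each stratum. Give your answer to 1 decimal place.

V̂(ȳ_st) = Σ W_h² (1 − n_h/N_h) s_h²/n_h, with W_h = N_h/N and N = 2800:
  stratum A: (880/2800)²·(1 − 26/880)·50.8²/26 = 9.51434
  stratum B: (720/2800)²·(1 − 113/720)·60.4²/113 = 1.7997
  stratum C: (1200/2800)²·(1 − 34/1200)·51.8²/34 = 14.0846
V̂(ȳ_st) = 25.3986

V̂(ȳ_st) ≈ 25.4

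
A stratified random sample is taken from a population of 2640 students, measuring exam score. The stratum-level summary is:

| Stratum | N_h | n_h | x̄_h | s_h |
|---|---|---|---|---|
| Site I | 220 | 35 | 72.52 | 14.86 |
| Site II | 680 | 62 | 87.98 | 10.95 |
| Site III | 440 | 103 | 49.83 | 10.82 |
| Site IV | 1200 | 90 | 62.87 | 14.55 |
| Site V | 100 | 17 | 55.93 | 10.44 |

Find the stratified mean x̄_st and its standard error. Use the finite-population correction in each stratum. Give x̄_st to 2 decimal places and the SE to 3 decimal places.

x̄_st ≈ 67.71, SE ≈ 0.797

x̄_st = Σ W_h x̄_h = (220·72.52 + 680·87.98 + 440·49.83 + 1200·62.87 + 100·55.93)/2640 = 67.70568
V̂(x̄_st) = Σ W_h² (1 − n_h/N_h) s_h²/n_h, with W_h = N_h/N and N = 2640:
  stratum Site I: (220/2640)²·(1 − 35/220)·14.86²/35 = 0.0368431
  stratum Site II: (680/2640)²·(1 − 62/680)·10.95²/62 = 0.116607
  stratum Site III: (440/2640)²·(1 − 103/440)·10.82²/103 = 0.024182
  stratum Site IV: (1200/2640)²·(1 − 90/1200)·14.55²/90 = 0.449552
  stratum Site V: (100/2640)²·(1 − 17/100)·10.44²/17 = 0.00763523
V̂(x̄_st) = 0.63482
SE(x̄_st) = √0.63482 = 0.796756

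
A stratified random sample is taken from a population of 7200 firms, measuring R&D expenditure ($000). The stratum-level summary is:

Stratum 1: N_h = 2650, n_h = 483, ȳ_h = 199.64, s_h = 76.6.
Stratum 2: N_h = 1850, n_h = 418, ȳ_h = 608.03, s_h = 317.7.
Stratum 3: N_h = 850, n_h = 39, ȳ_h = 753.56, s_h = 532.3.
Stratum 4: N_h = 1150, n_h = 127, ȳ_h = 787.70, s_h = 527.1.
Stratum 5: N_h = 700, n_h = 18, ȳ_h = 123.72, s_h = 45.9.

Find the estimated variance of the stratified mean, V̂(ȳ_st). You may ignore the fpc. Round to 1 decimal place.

V̂(ȳ_st) = Σ W_h² s_h²/n_h, with W_h = N_h/N and N = 7200:
  stratum 1: (2650/7200)²·76.6²/483 = 1.64565
  stratum 2: (1850/7200)²·317.7²/418 = 15.9418
  stratum 3: (850/7200)²·532.3²/39 = 101.256
  stratum 4: (1150/7200)²·527.1²/127 = 55.8101
  stratum 5: (700/7200)²·45.9²/18 = 1.10633
V̂(ȳ_st) = 175.76

V̂(ȳ_st) ≈ 175.8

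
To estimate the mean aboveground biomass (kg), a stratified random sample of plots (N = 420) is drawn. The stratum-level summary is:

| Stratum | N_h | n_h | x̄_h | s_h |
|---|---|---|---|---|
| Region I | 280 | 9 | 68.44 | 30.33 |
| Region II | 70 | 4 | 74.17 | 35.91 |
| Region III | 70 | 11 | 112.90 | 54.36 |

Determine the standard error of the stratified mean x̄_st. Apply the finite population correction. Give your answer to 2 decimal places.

SE(x̄_st) ≈ 7.66

V̂(x̄_st) = Σ W_h² (1 − n_h/N_h) s_h²/n_h, with W_h = N_h/N and N = 420:
  stratum Region I: (280/420)²·(1 − 9/280)·30.33²/9 = 43.9674
  stratum Region II: (70/420)²·(1 − 4/70)·35.91²/4 = 8.44334
  stratum Region III: (70/420)²·(1 − 11/70)·54.36²/11 = 6.28952
V̂(x̄_st) = 58.7003
SE(x̄_st) = √58.7003 = 7.66161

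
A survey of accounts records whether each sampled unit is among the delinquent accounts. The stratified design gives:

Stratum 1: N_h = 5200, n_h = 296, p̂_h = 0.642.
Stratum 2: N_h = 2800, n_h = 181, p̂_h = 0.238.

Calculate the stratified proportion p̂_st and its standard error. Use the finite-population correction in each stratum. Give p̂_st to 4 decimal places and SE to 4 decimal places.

p̂_st ≈ 0.5006, SE ≈ 0.0206

N = 8000; stratum weights W_h = N_h/N.
p̂_st = Σ W_h p̂_h = (5200·0.642 + 2800·0.238)/8000 = 0.50060
V̂(p̂_st) = Σ W_h² (1 − n_h/N_h) p̂_h(1−p̂_h)/(n_h−1):
  stratum 1: (5200/8000)²·(1 − 296/5200)·0.642·0.358/295 = 0.000310434
  stratum 2: (2800/8000)²·(1 − 181/2800)·0.238·0.762/180 = 0.000115444
V̂(p̂_st) = 0.000425879; SE = √V̂ = 0.0206368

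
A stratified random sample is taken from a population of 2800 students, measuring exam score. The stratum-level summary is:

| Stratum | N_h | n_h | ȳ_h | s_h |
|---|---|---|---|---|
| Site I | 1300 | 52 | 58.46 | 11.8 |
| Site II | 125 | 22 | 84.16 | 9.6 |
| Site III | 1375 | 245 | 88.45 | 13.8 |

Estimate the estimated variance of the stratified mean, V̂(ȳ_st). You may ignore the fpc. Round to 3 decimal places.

V̂(ȳ_st) = Σ W_h² s_h²/n_h, with W_h = N_h/N and N = 2800:
  stratum Site I: (1300/2800)²·11.8²/52 = 0.577207
  stratum Site II: (125/2800)²·9.6²/22 = 0.00834879
  stratum Site III: (1375/2800)²·13.8²/245 = 0.187448
V̂(ȳ_st) = 0.773004

V̂(ȳ_st) ≈ 0.773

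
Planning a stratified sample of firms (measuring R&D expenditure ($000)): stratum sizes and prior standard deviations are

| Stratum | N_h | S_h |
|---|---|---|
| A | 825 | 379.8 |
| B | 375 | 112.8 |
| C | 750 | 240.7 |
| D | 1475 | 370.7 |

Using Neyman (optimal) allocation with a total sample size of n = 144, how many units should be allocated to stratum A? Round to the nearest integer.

42

Neyman allocation: n_h = n · N_h S_h / Σ N_i S_i, with n = 144.
  stratum A: N_h·S_h = 825·379.8 = 313335.00
  stratum B: N_h·S_h = 375·112.8 = 42300.00
  stratum C: N_h·S_h = 750·240.7 = 180525.00
  stratum D: N_h·S_h = 1475·370.7 = 546782.50
Σ N_h S_h = 1082942.50
n for stratum A = 144·313335.00/1082942.50 = 41.664 → 42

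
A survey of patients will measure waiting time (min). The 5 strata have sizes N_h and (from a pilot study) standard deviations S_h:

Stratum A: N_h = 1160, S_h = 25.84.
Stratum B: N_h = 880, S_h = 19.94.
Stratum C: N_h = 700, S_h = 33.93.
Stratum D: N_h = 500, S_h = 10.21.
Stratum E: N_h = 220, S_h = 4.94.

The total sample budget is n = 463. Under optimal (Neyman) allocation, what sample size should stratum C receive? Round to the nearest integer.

142

Neyman allocation: n_h = n · N_h S_h / Σ N_i S_i, with n = 463.
  stratum A: N_h·S_h = 1160·25.84 = 29974.40
  stratum B: N_h·S_h = 880·19.94 = 17547.20
  stratum C: N_h·S_h = 700·33.93 = 23751.00
  stratum D: N_h·S_h = 500·10.21 = 5105.00
  stratum E: N_h·S_h = 220·4.94 = 1086.80
Σ N_h S_h = 77464.40
n for stratum C = 463·23751.00/77464.40 = 141.958 → 142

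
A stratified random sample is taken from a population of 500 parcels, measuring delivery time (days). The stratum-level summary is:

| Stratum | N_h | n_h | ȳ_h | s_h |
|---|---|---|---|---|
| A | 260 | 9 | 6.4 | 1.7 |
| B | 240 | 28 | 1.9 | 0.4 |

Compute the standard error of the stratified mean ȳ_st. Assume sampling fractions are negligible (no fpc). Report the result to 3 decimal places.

V̂(ȳ_st) = Σ W_h² s_h²/n_h, with W_h = N_h/N and N = 500:
  stratum A: (260/500)²·1.7²/9 = 0.0868284
  stratum B: (240/500)²·0.4²/28 = 0.00131657
V̂(ȳ_st) = 0.088145
SE(ȳ_st) = √0.088145 = 0.296892

SE(ȳ_st) ≈ 0.297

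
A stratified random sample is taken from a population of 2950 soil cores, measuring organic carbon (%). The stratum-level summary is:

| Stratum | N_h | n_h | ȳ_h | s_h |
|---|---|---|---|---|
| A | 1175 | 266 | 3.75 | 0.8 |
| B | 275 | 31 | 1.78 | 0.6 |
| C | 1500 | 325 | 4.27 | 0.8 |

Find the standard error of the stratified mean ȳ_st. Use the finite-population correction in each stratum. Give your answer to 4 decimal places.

V̂(ȳ_st) = Σ W_h² (1 − n_h/N_h) s_h²/n_h, with W_h = N_h/N and N = 2950:
  stratum A: (1175/2950)²·(1 − 266/1175)·0.8²/266 = 0.000295295
  stratum B: (275/2950)²·(1 − 31/275)·0.6²/31 = 8.95405e-05
  stratum C: (1500/2950)²·(1 − 325/1500)·0.8²/325 = 0.000398824
V̂(ȳ_st) = 0.00078366
SE(ȳ_st) = √0.00078366 = 0.0279939

SE(ȳ_st) ≈ 0.0280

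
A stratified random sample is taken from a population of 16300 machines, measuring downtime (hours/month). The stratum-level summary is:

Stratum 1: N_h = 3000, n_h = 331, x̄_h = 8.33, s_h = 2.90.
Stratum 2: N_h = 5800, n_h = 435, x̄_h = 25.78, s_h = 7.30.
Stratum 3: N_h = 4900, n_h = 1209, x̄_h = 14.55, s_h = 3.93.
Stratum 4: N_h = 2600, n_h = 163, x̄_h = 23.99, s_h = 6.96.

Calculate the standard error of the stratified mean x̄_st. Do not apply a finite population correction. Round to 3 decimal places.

SE(x̄_st) ≈ 0.158

V̂(x̄_st) = Σ W_h² s_h²/n_h, with W_h = N_h/N and N = 16300:
  stratum 1: (3000/16300)²·2.90²/331 = 0.000860667
  stratum 2: (5800/16300)²·7.30²/435 = 0.0155109
  stratum 3: (4900/16300)²·3.93²/1209 = 0.00115445
  stratum 4: (2600/16300)²·6.96²/163 = 0.0075614
V̂(x̄_st) = 0.0250874
SE(x̄_st) = √0.0250874 = 0.15839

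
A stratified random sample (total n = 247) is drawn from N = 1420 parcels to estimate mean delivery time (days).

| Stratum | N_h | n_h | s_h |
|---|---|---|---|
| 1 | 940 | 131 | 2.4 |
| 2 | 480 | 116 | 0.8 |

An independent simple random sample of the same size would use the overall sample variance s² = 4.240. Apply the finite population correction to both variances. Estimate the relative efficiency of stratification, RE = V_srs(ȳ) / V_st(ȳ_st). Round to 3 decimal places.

RE ≈ 0.831

V̂(ȳ_st) = Σ W_h² (1 − n_h/N_h) s_h²/n_h, with W_h = N_h/N and N = 1420:
  stratum 1: (940/1420)²·(1 − 131/940)·2.4²/131 = 0.0165825
  stratum 2: (480/1420)²·(1 − 116/480)·0.8²/116 = 0.000478066
V_st = 0.0170606
V_srs = (1 − 247/1420)·4.240/247 = 0.0141801
Relative efficiency = V_srs / V_st = 0.0141801/0.0170606 = 0.8312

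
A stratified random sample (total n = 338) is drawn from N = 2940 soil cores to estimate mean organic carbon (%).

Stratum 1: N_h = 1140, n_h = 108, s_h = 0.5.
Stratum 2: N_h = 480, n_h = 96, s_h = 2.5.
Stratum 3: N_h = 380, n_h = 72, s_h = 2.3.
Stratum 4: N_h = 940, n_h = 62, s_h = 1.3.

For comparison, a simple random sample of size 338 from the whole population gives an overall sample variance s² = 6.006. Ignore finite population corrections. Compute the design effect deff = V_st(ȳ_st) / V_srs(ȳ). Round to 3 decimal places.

deff ≈ 0.343

V̂(ȳ_st) = Σ W_h² s_h²/n_h, with W_h = N_h/N and N = 2940:
  stratum 1: (1140/2940)²·0.5²/108 = 0.000348042
  stratum 2: (480/2940)²·2.5²/96 = 0.00173539
  stratum 3: (380/2940)²·2.3²/72 = 0.00122743
  stratum 4: (940/2940)²·1.3²/62 = 0.00278648
V_st = 0.00609734
V_srs = s²/n = 6.006/338 = 0.0177692
deff = V_st / V_srs = 0.00609734/0.0177692 = 0.3431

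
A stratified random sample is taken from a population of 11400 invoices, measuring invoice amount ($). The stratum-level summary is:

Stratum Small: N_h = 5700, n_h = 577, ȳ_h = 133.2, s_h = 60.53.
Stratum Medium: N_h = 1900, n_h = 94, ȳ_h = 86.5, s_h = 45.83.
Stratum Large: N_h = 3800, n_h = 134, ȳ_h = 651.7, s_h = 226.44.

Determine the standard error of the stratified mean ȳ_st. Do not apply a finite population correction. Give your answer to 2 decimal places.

V̂(ȳ_st) = Σ W_h² s_h²/n_h, with W_h = N_h/N and N = 11400:
  stratum Small: (5700/11400)²·60.53²/577 = 1.58747
  stratum Medium: (1900/11400)²·45.83²/94 = 0.620682
  stratum Large: (3800/11400)²·226.44²/134 = 42.5166
V̂(ȳ_st) = 44.7248
SE(ȳ_st) = √44.7248 = 6.68766

SE(ȳ_st) ≈ 6.69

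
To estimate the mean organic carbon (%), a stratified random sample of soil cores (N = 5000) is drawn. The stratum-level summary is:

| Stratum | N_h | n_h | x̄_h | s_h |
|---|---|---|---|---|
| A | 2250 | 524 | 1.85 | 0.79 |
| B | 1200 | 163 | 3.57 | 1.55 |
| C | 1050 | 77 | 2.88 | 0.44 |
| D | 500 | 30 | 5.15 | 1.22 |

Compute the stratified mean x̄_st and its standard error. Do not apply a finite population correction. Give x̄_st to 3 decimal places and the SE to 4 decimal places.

x̄_st ≈ 2.809, SE ≈ 0.0412

x̄_st = Σ W_h x̄_h = (2250·1.85 + 1200·3.57 + 1050·2.88 + 500·5.15)/5000 = 2.80910
V̂(x̄_st) = Σ W_h² s_h²/n_h, with W_h = N_h/N and N = 5000:
  stratum A: (2250/5000)²·0.79²/524 = 0.000241184
  stratum B: (1200/5000)²·1.55²/163 = 0.000848982
  stratum C: (1050/5000)²·0.44²/77 = 0.00011088
  stratum D: (500/5000)²·1.22²/30 = 0.000496133
V̂(x̄_st) = 0.00169718
SE(x̄_st) = √0.00169718 = 0.0411968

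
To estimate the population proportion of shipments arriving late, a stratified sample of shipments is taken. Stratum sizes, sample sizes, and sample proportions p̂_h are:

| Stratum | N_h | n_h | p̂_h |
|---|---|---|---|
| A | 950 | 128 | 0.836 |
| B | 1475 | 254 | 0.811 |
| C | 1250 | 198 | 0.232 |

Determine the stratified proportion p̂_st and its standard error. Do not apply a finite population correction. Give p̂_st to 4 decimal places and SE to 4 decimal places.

N = 3675; stratum weights W_h = N_h/N.
p̂_st = Σ W_h p̂_h = (950·0.836 + 1475·0.811 + 1250·0.232)/3675 = 0.62052
V̂(p̂_st) = Σ W_h² p̂_h(1−p̂_h)/(n_h−1):
  stratum A: (950/3675)²·0.836·0.164/127 = 7.21405e-05
  stratum B: (1475/3675)²·0.811·0.189/253 = 9.75959e-05
  stratum C: (1250/3675)²·0.232·0.768/197 = 0.000104638
V̂(p̂_st) = 0.000274374; SE = √V̂ = 0.0165642

p̂_st ≈ 0.6205, SE ≈ 0.0166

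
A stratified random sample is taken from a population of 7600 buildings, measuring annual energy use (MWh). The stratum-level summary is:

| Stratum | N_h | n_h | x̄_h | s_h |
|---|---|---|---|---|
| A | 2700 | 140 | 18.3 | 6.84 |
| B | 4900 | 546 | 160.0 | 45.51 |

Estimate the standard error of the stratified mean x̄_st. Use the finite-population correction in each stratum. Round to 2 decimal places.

V̂(x̄_st) = Σ W_h² (1 − n_h/N_h) s_h²/n_h, with W_h = N_h/N and N = 7600:
  stratum A: (2700/7600)²·(1 − 140/2700)·6.84²/140 = 0.0399909
  stratum B: (4900/7600)²·(1 − 546/4900)·45.51²/546 = 1.40113
V̂(x̄_st) = 1.44112
SE(x̄_st) = √1.44112 = 1.20047

SE(x̄_st) ≈ 1.20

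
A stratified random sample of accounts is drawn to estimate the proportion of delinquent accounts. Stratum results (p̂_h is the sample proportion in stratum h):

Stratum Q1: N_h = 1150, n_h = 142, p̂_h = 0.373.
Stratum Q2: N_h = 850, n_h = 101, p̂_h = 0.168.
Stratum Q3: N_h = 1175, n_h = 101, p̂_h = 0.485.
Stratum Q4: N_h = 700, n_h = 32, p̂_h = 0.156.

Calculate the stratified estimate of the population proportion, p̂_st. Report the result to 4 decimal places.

N = 3875; stratum weights W_h = N_h/N.
p̂_st = Σ W_h p̂_h = (1150·0.373 + 850·0.168 + 1175·0.485 + 700·0.156)/3875 = 0.32279

p̂_st ≈ 0.3228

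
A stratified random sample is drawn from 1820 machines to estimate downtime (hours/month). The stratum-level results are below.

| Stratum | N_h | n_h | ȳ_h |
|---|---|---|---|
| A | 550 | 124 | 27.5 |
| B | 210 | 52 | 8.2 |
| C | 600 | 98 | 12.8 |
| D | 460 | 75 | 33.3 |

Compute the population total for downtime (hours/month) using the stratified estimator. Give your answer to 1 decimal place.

τ̂_st ≈ 39845.0

τ̂_st = Σ N_h ȳ_h = 550·27.5 + 210·8.2 + 600·12.8 + 460·33.3 = 39845.0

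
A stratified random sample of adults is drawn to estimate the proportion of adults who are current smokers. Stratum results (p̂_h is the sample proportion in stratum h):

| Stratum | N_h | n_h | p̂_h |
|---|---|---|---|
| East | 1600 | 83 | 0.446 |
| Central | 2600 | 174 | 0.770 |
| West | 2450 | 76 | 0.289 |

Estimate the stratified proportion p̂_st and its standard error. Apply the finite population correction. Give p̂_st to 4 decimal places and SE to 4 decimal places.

p̂_st ≈ 0.5148, SE ≈ 0.0259

N = 6650; stratum weights W_h = N_h/N.
p̂_st = Σ W_h p̂_h = (1600·0.446 + 2600·0.770 + 2450·0.289)/6650 = 0.51483
V̂(p̂_st) = Σ W_h² (1 − n_h/N_h) p̂_h(1−p̂_h)/(n_h−1):
  stratum East: (1600/6650)²·(1 − 83/1600)·0.446·0.554/82 = 0.000165384
  stratum Central: (2600/6650)²·(1 − 174/2600)·0.770·0.230/173 = 0.000146014
  stratum West: (2450/6650)²·(1 − 76/2450)·0.289·0.711/75 = 0.000360338
V̂(p̂_st) = 0.000671735; SE = √V̂ = 0.0259179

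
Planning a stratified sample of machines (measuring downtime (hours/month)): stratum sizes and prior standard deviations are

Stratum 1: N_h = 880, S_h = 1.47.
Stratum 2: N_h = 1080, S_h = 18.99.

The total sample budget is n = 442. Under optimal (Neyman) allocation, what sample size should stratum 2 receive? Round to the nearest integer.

416

Neyman allocation: n_h = n · N_h S_h / Σ N_i S_i, with n = 442.
  stratum 1: N_h·S_h = 880·1.47 = 1293.60
  stratum 2: N_h·S_h = 1080·18.99 = 20509.20
Σ N_h S_h = 21802.80
n for stratum 2 = 442·20509.20/21802.80 = 415.775 → 416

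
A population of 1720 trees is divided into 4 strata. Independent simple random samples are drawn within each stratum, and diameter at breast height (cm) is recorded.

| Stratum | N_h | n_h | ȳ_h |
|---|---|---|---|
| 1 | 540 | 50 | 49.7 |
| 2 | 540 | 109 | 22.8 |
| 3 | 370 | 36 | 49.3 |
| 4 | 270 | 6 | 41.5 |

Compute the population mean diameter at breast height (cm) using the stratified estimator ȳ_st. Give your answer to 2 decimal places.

ȳ_st ≈ 39.88

N = Σ N_h = 1720. Stratum weights W_h = N_h/N.
ȳ_st = (540·49.7 + 540·22.8 + 370·49.3 + 270·41.5) / 1720 = 39.8814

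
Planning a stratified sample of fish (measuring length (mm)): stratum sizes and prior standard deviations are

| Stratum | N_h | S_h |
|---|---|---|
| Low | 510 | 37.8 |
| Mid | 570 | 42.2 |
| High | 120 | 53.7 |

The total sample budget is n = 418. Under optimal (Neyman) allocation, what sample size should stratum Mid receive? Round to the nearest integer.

Neyman allocation: n_h = n · N_h S_h / Σ N_i S_i, with n = 418.
  stratum Low: N_h·S_h = 510·37.8 = 19278.00
  stratum Mid: N_h·S_h = 570·42.2 = 24054.00
  stratum High: N_h·S_h = 120·53.7 = 6444.00
Σ N_h S_h = 49776.00
n for stratum Mid = 418·24054.00/49776.00 = 201.996 → 202

202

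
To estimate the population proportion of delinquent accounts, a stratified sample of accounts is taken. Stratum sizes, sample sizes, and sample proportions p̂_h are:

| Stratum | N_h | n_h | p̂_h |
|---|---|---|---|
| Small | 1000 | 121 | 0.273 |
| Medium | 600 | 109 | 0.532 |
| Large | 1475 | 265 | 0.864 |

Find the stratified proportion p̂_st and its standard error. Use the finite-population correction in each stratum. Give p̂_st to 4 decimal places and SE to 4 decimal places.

N = 3075; stratum weights W_h = N_h/N.
p̂_st = Σ W_h p̂_h = (1000·0.273 + 600·0.532 + 1475·0.864)/3075 = 0.60702
V̂(p̂_st) = Σ W_h² (1 − n_h/N_h) p̂_h(1−p̂_h)/(n_h−1):
  stratum Small: (1000/3075)²·(1 − 121/1000)·0.273·0.727/120 = 0.00015375
  stratum Medium: (600/3075)²·(1 − 109/600)·0.532·0.468/108 = 7.18251e-05
  stratum Large: (1475/3075)²·(1 − 265/1475)·0.864·0.136/264 = 8.40109e-05
V̂(p̂_st) = 0.000309586; SE = √V̂ = 0.0175951

p̂_st ≈ 0.6070, SE ≈ 0.0176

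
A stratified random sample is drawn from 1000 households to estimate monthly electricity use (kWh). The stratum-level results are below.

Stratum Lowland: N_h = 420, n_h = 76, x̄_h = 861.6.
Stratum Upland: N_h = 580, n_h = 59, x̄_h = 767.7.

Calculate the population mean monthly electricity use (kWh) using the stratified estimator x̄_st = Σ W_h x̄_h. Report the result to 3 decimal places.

N = Σ N_h = 1000. Stratum weights W_h = N_h/N.
x̄_st = (420·861.6 + 580·767.7) / 1000 = 807.13800

x̄_st ≈ 807.138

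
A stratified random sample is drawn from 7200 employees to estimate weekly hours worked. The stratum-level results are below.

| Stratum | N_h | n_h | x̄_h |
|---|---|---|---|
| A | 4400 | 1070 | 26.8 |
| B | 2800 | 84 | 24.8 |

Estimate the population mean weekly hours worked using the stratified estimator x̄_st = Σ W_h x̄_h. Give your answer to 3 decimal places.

x̄_st ≈ 26.022

N = Σ N_h = 7200. Stratum weights W_h = N_h/N.
x̄_st = (4400·26.8 + 2800·24.8) / 7200 = 26.02222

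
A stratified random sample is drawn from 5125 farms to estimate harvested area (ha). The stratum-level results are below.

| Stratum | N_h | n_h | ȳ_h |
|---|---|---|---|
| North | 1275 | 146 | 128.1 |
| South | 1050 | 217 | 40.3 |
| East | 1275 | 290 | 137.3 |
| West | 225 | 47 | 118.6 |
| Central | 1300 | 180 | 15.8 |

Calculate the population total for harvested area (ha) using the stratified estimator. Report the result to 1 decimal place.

τ̂_st ≈ 427925.0

τ̂_st = Σ N_h ȳ_h = 1275·128.1 + 1050·40.3 + 1275·137.3 + 225·118.6 + 1300·15.8 = 427925.0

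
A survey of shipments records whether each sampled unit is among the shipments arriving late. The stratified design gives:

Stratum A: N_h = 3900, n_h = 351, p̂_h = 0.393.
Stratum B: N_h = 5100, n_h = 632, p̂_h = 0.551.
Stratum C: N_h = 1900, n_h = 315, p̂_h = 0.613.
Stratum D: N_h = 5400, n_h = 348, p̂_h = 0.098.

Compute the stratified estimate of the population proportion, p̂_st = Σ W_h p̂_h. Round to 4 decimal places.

p̂_st ≈ 0.3703

N = 16300; stratum weights W_h = N_h/N.
p̂_st = Σ W_h p̂_h = (3900·0.393 + 5100·0.551 + 1900·0.613 + 5400·0.098)/16300 = 0.37035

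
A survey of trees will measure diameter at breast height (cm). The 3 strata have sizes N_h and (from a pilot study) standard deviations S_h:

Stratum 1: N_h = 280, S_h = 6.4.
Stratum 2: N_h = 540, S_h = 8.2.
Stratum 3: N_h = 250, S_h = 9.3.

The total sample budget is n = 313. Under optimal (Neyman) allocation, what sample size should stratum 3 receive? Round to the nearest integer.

Neyman allocation: n_h = n · N_h S_h / Σ N_i S_i, with n = 313.
  stratum 1: N_h·S_h = 280·6.4 = 1792.00
  stratum 2: N_h·S_h = 540·8.2 = 4428.00
  stratum 3: N_h·S_h = 250·9.3 = 2325.00
Σ N_h S_h = 8545.00
n for stratum 3 = 313·2325.00/8545.00 = 85.164 → 85

85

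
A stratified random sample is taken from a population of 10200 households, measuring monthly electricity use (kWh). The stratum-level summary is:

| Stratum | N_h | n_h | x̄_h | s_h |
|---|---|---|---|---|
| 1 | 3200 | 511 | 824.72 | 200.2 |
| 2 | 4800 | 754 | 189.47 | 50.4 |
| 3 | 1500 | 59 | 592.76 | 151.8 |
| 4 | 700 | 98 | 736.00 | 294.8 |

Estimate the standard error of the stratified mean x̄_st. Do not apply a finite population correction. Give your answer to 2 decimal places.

V̂(x̄_st) = Σ W_h² s_h²/n_h, with W_h = N_h/N and N = 10200:
  stratum 1: (3200/10200)²·200.2²/511 = 7.71981
  stratum 2: (4800/10200)²·50.4²/754 = 0.746057
  stratum 3: (1500/10200)²·151.8²/59 = 8.44644
  stratum 4: (700/10200)²·294.8²/98 = 4.17662
V̂(x̄_st) = 21.0889
SE(x̄_st) = √21.0889 = 4.59227

SE(x̄_st) ≈ 4.59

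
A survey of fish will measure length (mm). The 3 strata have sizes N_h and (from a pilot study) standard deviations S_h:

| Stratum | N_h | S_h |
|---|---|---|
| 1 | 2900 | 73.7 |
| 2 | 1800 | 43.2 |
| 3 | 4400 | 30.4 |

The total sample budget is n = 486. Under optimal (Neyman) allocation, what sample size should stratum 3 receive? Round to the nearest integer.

Neyman allocation: n_h = n · N_h S_h / Σ N_i S_i, with n = 486.
  stratum 1: N_h·S_h = 2900·73.7 = 213730.00
  stratum 2: N_h·S_h = 1800·43.2 = 77760.00
  stratum 3: N_h·S_h = 4400·30.4 = 133760.00
Σ N_h S_h = 425250.00
n for stratum 3 = 486·133760.00/425250.00 = 152.869 → 153

153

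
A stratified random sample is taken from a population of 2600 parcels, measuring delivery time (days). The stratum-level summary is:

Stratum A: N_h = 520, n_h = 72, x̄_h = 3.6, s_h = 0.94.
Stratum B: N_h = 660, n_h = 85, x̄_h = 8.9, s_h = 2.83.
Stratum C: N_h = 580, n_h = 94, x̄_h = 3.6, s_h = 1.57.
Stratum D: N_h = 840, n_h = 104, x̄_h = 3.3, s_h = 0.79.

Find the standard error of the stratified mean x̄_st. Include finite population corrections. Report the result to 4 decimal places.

SE(x̄_st) ≈ 0.0858

V̂(x̄_st) = Σ W_h² (1 − n_h/N_h) s_h²/n_h, with W_h = N_h/N and N = 2600:
  stratum A: (520/2600)²·(1 − 72/520)·0.94²/72 = 0.00042292
  stratum B: (660/2600)²·(1 − 85/660)·2.83²/85 = 0.00528955
  stratum C: (580/2600)²·(1 − 94/580)·1.57²/94 = 0.00109343
  stratum D: (840/2600)²·(1 − 104/840)·0.79²/104 = 0.000548822
V̂(x̄_st) = 0.00735472
SE(x̄_st) = √0.00735472 = 0.0857597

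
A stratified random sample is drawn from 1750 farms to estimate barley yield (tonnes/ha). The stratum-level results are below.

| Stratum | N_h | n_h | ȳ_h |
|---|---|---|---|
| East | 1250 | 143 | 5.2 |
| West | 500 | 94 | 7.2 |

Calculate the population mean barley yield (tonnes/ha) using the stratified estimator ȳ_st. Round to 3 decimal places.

ȳ_st ≈ 5.771

N = Σ N_h = 1750. Stratum weights W_h = N_h/N.
ȳ_st = (1250·5.2 + 500·7.2) / 1750 = 5.77143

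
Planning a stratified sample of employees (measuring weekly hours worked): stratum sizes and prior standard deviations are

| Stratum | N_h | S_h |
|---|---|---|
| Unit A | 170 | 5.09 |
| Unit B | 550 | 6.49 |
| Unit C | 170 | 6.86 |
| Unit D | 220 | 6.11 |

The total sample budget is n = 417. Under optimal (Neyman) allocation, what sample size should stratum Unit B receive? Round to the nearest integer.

214

Neyman allocation: n_h = n · N_h S_h / Σ N_i S_i, with n = 417.
  stratum Unit A: N_h·S_h = 170·5.09 = 865.30
  stratum Unit B: N_h·S_h = 550·6.49 = 3569.50
  stratum Unit C: N_h·S_h = 170·6.86 = 1166.20
  stratum Unit D: N_h·S_h = 220·6.11 = 1344.20
Σ N_h S_h = 6945.20
n for stratum Unit B = 417·3569.50/6945.20 = 214.318 → 214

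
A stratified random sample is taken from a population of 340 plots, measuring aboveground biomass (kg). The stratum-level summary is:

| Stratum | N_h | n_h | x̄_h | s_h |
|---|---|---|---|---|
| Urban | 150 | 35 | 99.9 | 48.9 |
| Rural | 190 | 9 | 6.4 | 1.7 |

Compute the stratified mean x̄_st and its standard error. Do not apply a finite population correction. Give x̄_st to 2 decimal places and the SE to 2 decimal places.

x̄_st = Σ W_h x̄_h = (150·99.9 + 190·6.4)/340 = 47.65000
V̂(x̄_st) = Σ W_h² s_h²/n_h, with W_h = N_h/N and N = 340:
  stratum Urban: (150/340)²·48.9²/35 = 13.2976
  stratum Rural: (190/340)²·1.7²/9 = 0.100278
V̂(x̄_st) = 13.3979
SE(x̄_st) = √13.3979 = 3.66032

x̄_st ≈ 47.65, SE ≈ 3.66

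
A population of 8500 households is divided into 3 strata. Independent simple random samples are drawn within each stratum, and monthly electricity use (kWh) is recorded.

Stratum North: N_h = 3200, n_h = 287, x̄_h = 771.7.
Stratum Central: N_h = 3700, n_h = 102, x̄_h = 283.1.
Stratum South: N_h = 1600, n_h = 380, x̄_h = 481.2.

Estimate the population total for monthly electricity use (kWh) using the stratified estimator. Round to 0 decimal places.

τ̂_st ≈ 4286830

τ̂_st = Σ N_h x̄_h = 3200·771.7 + 3700·283.1 + 1600·481.2 = 4286830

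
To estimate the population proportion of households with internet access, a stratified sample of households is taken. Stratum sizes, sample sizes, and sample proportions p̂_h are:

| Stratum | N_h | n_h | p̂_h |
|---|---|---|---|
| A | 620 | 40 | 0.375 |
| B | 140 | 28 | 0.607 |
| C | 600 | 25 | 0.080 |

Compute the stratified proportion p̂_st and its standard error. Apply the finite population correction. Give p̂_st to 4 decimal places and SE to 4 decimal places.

N = 1360; stratum weights W_h = N_h/N.
p̂_st = Σ W_h p̂_h = (620·0.375 + 140·0.607 + 600·0.080)/1360 = 0.26874
V̂(p̂_st) = Σ W_h² (1 − n_h/N_h) p̂_h(1−p̂_h)/(n_h−1):
  stratum A: (620/1360)²·(1 − 40/620)·0.375·0.625/39 = 0.00116839
  stratum B: (140/1360)²·(1 − 28/140)·0.607·0.393/27 = 7.49007e-05
  stratum C: (600/1360)²·(1 − 25/600)·0.080·0.920/24 = 0.000572016
V̂(p̂_st) = 0.00181531; SE = √V̂ = 0.0426064

p̂_st ≈ 0.2687, SE ≈ 0.0426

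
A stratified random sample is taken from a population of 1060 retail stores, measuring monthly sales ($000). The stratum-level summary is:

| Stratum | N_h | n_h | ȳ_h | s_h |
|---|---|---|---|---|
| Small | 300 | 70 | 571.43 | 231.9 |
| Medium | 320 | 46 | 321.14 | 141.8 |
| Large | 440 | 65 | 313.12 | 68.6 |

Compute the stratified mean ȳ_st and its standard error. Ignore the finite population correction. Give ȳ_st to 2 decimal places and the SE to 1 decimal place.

ȳ_st ≈ 388.65, SE ≈ 10.7

ȳ_st = Σ W_h ȳ_h = (300·571.43 + 320·321.14 + 440·313.12)/1060 = 388.64774
V̂(ȳ_st) = Σ W_h² s_h²/n_h, with W_h = N_h/N and N = 1060:
  stratum Small: (300/1060)²·231.9²/70 = 61.5367
  stratum Medium: (320/1060)²·141.8²/46 = 39.8367
  stratum Large: (440/1060)²·68.6²/65 = 12.4747
V̂(ȳ_st) = 113.848
SE(ȳ_st) = √113.848 = 10.67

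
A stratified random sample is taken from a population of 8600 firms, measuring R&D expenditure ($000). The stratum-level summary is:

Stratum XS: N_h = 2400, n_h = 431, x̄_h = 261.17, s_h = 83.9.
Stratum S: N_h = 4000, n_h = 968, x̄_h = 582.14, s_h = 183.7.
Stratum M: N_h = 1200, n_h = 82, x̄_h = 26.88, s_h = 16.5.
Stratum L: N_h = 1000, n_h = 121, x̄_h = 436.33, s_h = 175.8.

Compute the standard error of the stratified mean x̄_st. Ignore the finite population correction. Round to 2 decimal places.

V̂(x̄_st) = Σ W_h² s_h²/n_h, with W_h = N_h/N and N = 8600:
  stratum XS: (2400/8600)²·83.9²/431 = 1.27196
  stratum S: (4000/8600)²·183.7²/968 = 7.54164
  stratum M: (1200/8600)²·16.5²/82 = 0.0646427
  stratum L: (1000/8600)²·175.8²/121 = 3.45347
V̂(x̄_st) = 12.3317
SE(x̄_st) = √12.3317 = 3.51165

SE(x̄_st) ≈ 3.51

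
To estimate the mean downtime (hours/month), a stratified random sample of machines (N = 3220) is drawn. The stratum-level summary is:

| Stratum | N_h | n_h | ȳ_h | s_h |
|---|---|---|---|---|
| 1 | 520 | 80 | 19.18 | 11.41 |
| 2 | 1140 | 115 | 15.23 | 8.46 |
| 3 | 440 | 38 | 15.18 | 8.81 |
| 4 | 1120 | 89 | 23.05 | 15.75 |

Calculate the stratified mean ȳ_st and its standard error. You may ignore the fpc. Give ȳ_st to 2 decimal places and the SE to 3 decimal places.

ȳ_st ≈ 18.58, SE ≈ 0.704

ȳ_st = Σ W_h ȳ_h = (520·19.18 + 1140·15.23 + 440·15.18 + 1120·23.05)/3220 = 18.58106
V̂(ȳ_st) = Σ W_h² s_h²/n_h, with W_h = N_h/N and N = 3220:
  stratum 1: (520/3220)²·11.41²/80 = 0.0424401
  stratum 2: (1140/3220)²·8.46²/115 = 0.0780083
  stratum 3: (440/3220)²·8.81²/38 = 0.0381383
  stratum 4: (1120/3220)²·15.75²/89 = 0.337206
V̂(ȳ_st) = 0.495793
SE(ȳ_st) = √0.495793 = 0.704126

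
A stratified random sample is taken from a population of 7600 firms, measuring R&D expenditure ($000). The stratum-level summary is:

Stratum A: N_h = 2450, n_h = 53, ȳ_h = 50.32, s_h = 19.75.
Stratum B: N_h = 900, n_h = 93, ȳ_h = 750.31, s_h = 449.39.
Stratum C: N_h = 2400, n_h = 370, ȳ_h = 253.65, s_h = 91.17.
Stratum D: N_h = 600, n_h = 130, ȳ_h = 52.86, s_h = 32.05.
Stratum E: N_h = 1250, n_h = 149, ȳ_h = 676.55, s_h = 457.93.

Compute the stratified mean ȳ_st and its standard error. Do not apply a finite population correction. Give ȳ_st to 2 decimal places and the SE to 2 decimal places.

ȳ_st ≈ 300.62, SE ≈ 8.46

ȳ_st = Σ W_h ȳ_h = (2450·50.32 + 900·750.31 + 2400·253.65 + 600·52.86 + 1250·676.55)/7600 = 300.62191
V̂(ȳ_st) = Σ W_h² s_h²/n_h, with W_h = N_h/N and N = 7600:
  stratum A: (2450/7600)²·19.75²/53 = 0.764827
  stratum B: (900/7600)²·449.39²/93 = 30.4524
  stratum C: (2400/7600)²·91.17²/370 = 2.24026
  stratum D: (600/7600)²·32.05²/130 = 0.0492479
  stratum E: (1250/7600)²·457.93²/149 = 38.0719
V̂(ȳ_st) = 71.5787
SE(ȳ_st) = √71.5787 = 8.46042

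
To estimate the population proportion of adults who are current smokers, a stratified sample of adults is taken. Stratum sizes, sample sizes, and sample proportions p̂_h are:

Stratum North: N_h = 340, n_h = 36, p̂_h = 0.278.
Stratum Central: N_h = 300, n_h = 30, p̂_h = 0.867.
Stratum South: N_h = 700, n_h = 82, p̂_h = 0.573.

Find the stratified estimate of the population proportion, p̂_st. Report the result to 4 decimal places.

N = 1340; stratum weights W_h = N_h/N.
p̂_st = Σ W_h p̂_h = (340·0.278 + 300·0.867 + 700·0.573)/1340 = 0.56397

p̂_st ≈ 0.5640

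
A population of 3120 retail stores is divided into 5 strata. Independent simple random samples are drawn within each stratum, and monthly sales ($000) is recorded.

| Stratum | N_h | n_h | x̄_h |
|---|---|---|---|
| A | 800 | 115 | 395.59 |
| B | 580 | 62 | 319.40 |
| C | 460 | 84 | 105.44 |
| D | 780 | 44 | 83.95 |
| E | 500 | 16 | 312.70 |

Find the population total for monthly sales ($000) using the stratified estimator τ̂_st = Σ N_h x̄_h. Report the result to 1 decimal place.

τ̂_st ≈ 772057.4

τ̂_st = Σ N_h x̄_h = 800·395.59 + 580·319.40 + 460·105.44 + 780·83.95 + 500·312.70 = 772057.4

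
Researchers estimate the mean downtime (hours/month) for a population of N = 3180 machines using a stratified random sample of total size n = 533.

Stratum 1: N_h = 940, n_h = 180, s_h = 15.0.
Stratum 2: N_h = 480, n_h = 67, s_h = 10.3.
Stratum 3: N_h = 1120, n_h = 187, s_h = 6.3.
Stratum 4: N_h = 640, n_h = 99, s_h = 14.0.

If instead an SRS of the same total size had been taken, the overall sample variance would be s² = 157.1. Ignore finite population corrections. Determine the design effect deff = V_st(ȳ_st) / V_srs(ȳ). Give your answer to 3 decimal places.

deff ≈ 0.854

V̂(ȳ_st) = Σ W_h² s_h²/n_h, with W_h = N_h/N and N = 3180:
  stratum 1: (940/3180)²·15.0²/180 = 0.109222
  stratum 2: (480/3180)²·10.3²/67 = 0.0360768
  stratum 3: (1120/3180)²·6.3²/187 = 0.0263282
  stratum 4: (640/3180)²·14.0²/99 = 0.0801912
V_st = 0.251819
V_srs = s²/n = 157.1/533 = 0.294747
deff = V_st / V_srs = 0.251819/0.294747 = 0.8544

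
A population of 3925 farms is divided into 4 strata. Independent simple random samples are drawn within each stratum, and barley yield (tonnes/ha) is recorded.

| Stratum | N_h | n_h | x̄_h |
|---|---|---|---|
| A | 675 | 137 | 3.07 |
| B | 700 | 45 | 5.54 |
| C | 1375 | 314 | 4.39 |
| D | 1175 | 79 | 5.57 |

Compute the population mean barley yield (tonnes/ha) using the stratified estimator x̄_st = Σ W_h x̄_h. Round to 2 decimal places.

x̄_st ≈ 4.72

N = Σ N_h = 3925. Stratum weights W_h = N_h/N.
x̄_st = (675·3.07 + 700·5.54 + 1375·4.39 + 1175·5.57) / 3925 = 4.7213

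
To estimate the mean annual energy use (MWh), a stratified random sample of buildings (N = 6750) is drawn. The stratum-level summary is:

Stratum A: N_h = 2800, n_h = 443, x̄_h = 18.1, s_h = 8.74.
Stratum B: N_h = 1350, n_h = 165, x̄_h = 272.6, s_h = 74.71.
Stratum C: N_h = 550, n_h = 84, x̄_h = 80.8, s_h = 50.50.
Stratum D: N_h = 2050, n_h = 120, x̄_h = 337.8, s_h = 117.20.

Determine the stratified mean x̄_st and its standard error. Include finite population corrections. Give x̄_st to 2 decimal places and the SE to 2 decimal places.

x̄_st = Σ W_h x̄_h = (2800·18.1 + 1350·272.6 + 550·80.8 + 2050·337.8)/6750 = 171.20296
V̂(x̄_st) = Σ W_h² (1 − n_h/N_h) s_h²/n_h, with W_h = N_h/N and N = 6750:
  stratum A: (2800/6750)²·(1 − 443/2800)·8.74²/443 = 0.0249764
  stratum B: (1350/6750)²·(1 − 165/1350)·74.71²/165 = 1.18773
  stratum C: (550/6750)²·(1 − 84/550)·50.50²/84 = 0.170783
  stratum D: (2050/6750)²·(1 − 120/2050)·117.20²/120 = 9.9398
V̂(x̄_st) = 11.3233
SE(x̄_st) = √11.3233 = 3.36501

x̄_st ≈ 171.20, SE ≈ 3.37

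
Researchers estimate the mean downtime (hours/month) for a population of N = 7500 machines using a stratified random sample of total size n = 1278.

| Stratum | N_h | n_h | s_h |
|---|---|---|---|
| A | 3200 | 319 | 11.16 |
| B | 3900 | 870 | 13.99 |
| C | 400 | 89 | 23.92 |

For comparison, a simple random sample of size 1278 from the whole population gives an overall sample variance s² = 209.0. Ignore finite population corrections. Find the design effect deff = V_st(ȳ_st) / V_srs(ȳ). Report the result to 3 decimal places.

deff ≈ 0.918

V̂(ȳ_st) = Σ W_h² s_h²/n_h, with W_h = N_h/N and N = 7500:
  stratum A: (3200/7500)²·11.16²/319 = 0.0710747
  stratum B: (3900/7500)²·13.99²/870 = 0.0608307
  stratum C: (400/7500)²·23.92²/89 = 0.0182865
V_st = 0.150192
V_srs = s²/n = 209.0/1278 = 0.163537
deff = V_st / V_srs = 0.150192/0.163537 = 0.9184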